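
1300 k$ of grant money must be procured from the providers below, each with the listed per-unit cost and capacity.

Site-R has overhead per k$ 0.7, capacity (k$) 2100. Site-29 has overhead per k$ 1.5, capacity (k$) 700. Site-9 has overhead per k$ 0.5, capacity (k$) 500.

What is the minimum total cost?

810

Fill from the cheapest provider first.
Take 500 from Site-9 at 0.5 — need 800 more.
Take 800 from Site-R at 0.7 to finish.
Site-29: unused.
Cost = 500×0.5 + 800×0.7 = 810.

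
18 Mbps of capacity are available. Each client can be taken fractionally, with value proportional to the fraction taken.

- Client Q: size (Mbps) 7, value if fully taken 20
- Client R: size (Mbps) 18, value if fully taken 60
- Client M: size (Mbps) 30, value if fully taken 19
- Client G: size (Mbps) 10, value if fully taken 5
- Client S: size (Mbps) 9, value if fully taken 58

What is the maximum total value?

88

Rank by value-to-size ratio: Client S 58/9≈6.44, Client R 60/18≈3.33, Client Q 20/7≈2.86, Client M 19/30≈0.633, Client G 5/10≈0.5.
All 9 Mbps of Client S fit (value 58) — 9 remain.
9 Mbps left: a 9/18 share of Client R gives 60×9/18 = 30.
Total value = 88.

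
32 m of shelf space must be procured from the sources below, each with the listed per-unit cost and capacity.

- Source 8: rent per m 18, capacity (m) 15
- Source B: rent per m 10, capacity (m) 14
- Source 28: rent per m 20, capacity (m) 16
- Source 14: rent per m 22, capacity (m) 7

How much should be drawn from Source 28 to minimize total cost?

Cheapest first:
Source B at 10: take all 14 m → 18 still needed.
Take 15 from Source 8 at 18 → need 3 more.
Source 28 at 20: take 3 of its 16 → requirement met.
Source 14: unused.

3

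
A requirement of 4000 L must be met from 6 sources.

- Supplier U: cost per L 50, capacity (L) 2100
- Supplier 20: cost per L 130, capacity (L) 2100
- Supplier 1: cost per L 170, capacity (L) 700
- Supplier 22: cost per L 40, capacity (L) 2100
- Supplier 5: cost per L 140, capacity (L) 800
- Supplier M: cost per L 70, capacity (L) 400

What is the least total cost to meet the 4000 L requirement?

179000

Cheapest first:
Supplier 22 (40): use full 2100 — 1900 L to go.
Supplier U at 50: take 1900 of its 2100 — requirement met.
Supplier M, Supplier 20, Supplier 5, Supplier 1: unused.
Cost = 2100×40 + 1900×50 = 179000.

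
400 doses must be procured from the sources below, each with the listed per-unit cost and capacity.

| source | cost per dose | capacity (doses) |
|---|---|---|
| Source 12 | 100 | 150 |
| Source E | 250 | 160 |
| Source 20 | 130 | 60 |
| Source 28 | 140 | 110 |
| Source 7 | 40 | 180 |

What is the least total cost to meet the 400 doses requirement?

31400

Use sources in increasing cost order.
Take 180 from Source 7 at 40 ; need 220 more.
Take 150 from Source 12 at 100 ; need 70 more.
Take 60 from Source 20 at 130 ; need 10 more.
Source 28 (140): take the remaining 10 ; done.
Source E: unused.
Cost = 180×40 + 150×100 + 60×130 + 10×140 = 31400.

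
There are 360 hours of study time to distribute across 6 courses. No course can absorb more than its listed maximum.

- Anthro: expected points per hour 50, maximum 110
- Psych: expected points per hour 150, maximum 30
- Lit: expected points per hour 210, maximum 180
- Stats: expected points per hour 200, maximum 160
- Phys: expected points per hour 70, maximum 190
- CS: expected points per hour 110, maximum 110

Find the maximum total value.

Highest expected points per hour first: Lit 210 > Stats 200 > Psych 150 > CS 110 > Phys 70 > Anthro 50.
Lit takes 180 to reach its cap of 180 → 180 left.
Stats: +160 to 160 (cap) → 20 left.
Psych: +20 (room for 30) → 20. Pool exhausted.
Total = 150×20 + 210×180 + 200×160 = 72800.

72800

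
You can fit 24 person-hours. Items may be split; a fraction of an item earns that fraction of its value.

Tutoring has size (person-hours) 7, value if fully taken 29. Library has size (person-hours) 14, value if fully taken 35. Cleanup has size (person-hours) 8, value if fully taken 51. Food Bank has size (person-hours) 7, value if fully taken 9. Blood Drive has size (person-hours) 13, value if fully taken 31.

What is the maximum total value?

102.5

Rank by value-to-size ratio: Cleanup 51/8≈6.38, Tutoring 29/7≈4.14, Library 35/14≈2.5, Blood Drive 31/13≈2.38, Food Bank 9/7≈1.29.
All 8 person-hours of Cleanup fit (value 51) — 16 remain.
All 7 person-hours of Tutoring fit (value 29) — 9 remain.
9 person-hours left: a 9/14 share of Library gives 35×9/14 = 22.5.
Total value = 102.5.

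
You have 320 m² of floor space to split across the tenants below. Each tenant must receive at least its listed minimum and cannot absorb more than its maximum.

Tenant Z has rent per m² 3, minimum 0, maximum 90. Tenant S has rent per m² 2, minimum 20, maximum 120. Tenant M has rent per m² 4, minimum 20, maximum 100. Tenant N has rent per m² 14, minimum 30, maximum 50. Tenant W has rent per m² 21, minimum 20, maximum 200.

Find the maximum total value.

Meeting every minimum uses 0+20+20+30+20 = 90 m², leaving 230.
Highest rent per m² first: Tenant W 21 > Tenant N 14 > Tenant M 4 > Tenant Z 3 > Tenant S 2.
Give Tenant W 180 more to hit its cap of 200 ; 50 left.
Tenant N takes 20 more to reach its cap of 50 ; 30 left.
Tenant M has room for 80 more but only 30 remain, so it gets 50.
Total = 2×20 + 4×50 + 14×50 + 21×200 = 5140.

5140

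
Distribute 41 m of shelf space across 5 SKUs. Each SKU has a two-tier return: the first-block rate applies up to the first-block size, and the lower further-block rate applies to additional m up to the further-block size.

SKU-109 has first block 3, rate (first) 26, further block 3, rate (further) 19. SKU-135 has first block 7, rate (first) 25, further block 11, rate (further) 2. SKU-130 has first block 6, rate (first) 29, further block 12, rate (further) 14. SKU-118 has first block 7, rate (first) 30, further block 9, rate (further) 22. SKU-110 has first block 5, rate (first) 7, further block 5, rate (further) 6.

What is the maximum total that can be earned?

976

Treat each block as its own option and order by rate: SKU-118/first 30 > SKU-130/first 29 > SKU-109/first 26 > SKU-135/first 25 > SKU-118/second 22 > SKU-109/second 19 > SKU-130/second 14 > SKU-110/first 7 > SKU-110/second 6 > SKU-135/second 2.
SKU-118/first (30): +7 — 34 left.
SKU-130 first at 29: fill all 6 — 28 left.
SKU-109/first (26): +3 — 25 left.
Fill SKU-135 first block (7 at 25) — 18 left.
Fill SKU-118 second block (9 at 22) — 9 left.
SKU-109/second (19): +3 — 6 left.
SKU-130/second: +6 of 12 at 14; pool empty.
Total = 30×7 + 29×6 + 26×3 + 25×7 + 22×9 + 19×3 + 14×6 = 976.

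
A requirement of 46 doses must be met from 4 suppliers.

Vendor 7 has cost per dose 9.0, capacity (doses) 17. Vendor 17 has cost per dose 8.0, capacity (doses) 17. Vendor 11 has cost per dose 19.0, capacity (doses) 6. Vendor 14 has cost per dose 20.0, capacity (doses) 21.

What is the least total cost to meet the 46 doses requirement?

523

Fill from the cheapest supplier first.
Vendor 17 (8.0): use full 17 — 29 doses to go.
Vendor 7 at 9.0: take all 17 doses — 12 still needed.
Vendor 11 at 19.0: take all 6 doses — 6 still needed.
Vendor 14 at 20.0: take 6 of its 21 — requirement met.
Cost = 17×8.0 + 17×9.0 + 6×19.0 + 6×20.0 = 523.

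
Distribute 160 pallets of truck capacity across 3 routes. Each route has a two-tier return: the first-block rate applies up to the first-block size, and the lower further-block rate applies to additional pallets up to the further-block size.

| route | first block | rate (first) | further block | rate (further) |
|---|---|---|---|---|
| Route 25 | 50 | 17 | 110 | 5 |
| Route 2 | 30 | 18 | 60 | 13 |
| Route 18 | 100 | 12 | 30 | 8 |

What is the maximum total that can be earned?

Order all 6 blocks by rate: Route 2/tier1 18 > Route 25/tier1 17 > Route 2/tier2 13 > Route 18/tier1 12 > Route 18/tier2 8 > Route 25/tier2 5.
Route 2/tier1 (18): +30 ; 130 left.
Fill Route 25 tier1 block (50 at 17) ; 80 left.
Route 2/tier2 (13): +60 ; 20 left.
Route 18/tier1: +20 of 100 at 12; pool empty.
Total = 18×30 + 17×50 + 13×60 + 12×20 = 2410.

2410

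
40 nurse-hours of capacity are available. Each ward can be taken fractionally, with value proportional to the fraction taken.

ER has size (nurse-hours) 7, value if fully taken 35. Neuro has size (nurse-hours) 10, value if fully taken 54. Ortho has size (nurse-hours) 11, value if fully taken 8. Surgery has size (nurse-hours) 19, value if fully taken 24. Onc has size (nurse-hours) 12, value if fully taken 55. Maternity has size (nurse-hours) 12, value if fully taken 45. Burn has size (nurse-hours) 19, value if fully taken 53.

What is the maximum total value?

Best value per unit of size first: Neuro 54/10≈5.4, ER 35/7≈5, Onc 55/12≈4.58, Maternity 45/12≈3.75, Burn 53/19≈2.79, Surgery 24/19≈1.26, Ortho 8/11≈0.727.
Take all of Neuro (10 nurse-hours, value 54) — 30 nurse-hours left.
Take all of ER (7 nurse-hours, value 35) — 23 nurse-hours left.
Take all of Onc (12 nurse-hours, value 55) — 11 nurse-hours left.
Only 11 nurse-hours remain; take 11/12 of Maternity for value 45×11/12 = 41.25.
Total value = 185.25.

185.25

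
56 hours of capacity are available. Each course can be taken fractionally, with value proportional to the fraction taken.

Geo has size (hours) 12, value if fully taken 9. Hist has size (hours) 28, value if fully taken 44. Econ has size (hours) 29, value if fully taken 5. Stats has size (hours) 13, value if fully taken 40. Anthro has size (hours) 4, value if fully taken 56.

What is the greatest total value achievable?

148.25

Rank by value-to-size ratio: Anthro 56/4≈14, Stats 40/13≈3.08, Hist 44/28≈1.57, Geo 9/12≈0.75, Econ 5/29≈0.172.
Take all of Anthro (4 hours, value 56) → 52 hours left.
All 13 hours of Stats fit (value 40) → 39 remain.
All 28 hours of Hist fit (value 44) → 11 remain.
11 hours left: a 11/12 share of Geo gives 9×11/12 = 8.25.
Total value = 148.25.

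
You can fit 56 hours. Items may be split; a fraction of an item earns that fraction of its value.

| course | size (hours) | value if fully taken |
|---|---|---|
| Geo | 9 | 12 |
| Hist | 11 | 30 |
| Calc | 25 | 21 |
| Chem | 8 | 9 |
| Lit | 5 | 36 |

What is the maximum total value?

Rank by value-to-size ratio: Lit 36/5≈7.2, Hist 30/11≈2.73, Geo 12/9≈1.33, Chem 9/8≈1.12, Calc 21/25≈0.84.
Take all of Lit (5 hours, value 36) ; 51 hours left.
All 11 hours of Hist fit (value 30) ; 40 remain.
Take all of Geo (9 hours, value 12) ; 31 hours left.
All 8 hours of Chem fit (value 9) ; 23 remain.
Fill the last 23 hours with part of Calc: 23/25 of it earns 19.32.
Total value = 106.32.

106.32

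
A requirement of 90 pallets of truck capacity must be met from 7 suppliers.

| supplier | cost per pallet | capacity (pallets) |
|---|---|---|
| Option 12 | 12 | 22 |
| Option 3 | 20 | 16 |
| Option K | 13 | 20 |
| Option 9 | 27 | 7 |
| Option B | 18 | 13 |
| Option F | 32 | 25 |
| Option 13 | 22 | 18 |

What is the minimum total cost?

1501

Fill from the cheapest supplier first.
Option 12 (12): use full 22 — 68 pallets to go.
Option K at 13: take all 20 pallets — 48 still needed.
Option B at 18: take all 13 pallets — 35 still needed.
Take 16 from Option 3 at 20 — need 19 more.
Take 18 from Option 13 at 22 — need 1 more.
Option 9 (27): take the remaining 1 — done.
Option F: unused.
Cost = 22×12 + 20×13 + 13×18 + 16×20 + 18×22 + 1×27 = 1501.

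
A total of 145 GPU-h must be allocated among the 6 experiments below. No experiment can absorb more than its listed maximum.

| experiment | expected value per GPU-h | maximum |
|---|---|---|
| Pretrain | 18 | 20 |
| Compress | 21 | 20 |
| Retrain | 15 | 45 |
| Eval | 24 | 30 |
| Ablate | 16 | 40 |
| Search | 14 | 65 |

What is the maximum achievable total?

2665

Rank by expected value per GPU-h: Eval 24 > Compress 21 > Pretrain 18 > Ablate 16 > Retrain 15 > Search 14.
Eval takes 30 to reach its cap of 30 → 115 left.
Compress takes 20 to reach its cap of 20 → 95 left.
Give Pretrain 20 to hit its cap of 20 → 75 left.
Ablate takes 40 to reach its cap of 40 → 35 left.
Retrain: +35 (room for 45) → 35. Pool exhausted.
Total = 18×20 + 21×20 + 15×35 + 24×30 + 16×40 = 2665.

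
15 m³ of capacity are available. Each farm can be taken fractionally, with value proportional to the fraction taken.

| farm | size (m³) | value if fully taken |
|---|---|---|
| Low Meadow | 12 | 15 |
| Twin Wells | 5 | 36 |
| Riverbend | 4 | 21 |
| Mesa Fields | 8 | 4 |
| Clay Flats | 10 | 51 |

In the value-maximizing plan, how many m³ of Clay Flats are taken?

Sort by value density: Twin Wells 36/5≈7.2, Riverbend 21/4≈5.25, Clay Flats 51/10≈5.1, Low Meadow 15/12≈1.25, Mesa Fields 4/8≈0.5.
Twin Wells: take in full, 5 m³ for value 36 → 10 left.
All 4 m³ of Riverbend fit (value 21) → 6 remain.
Fill the last 6 m³ with part of Clay Flats: 6/10 of it earns 30.6.

6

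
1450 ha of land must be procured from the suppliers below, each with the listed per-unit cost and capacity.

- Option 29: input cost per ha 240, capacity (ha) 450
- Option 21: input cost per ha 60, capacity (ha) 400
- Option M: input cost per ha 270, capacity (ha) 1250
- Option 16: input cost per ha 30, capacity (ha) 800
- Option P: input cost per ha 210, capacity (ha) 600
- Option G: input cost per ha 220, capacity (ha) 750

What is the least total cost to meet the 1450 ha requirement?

100500

Cheapest first:
Option 16 at 30: take all 800 ha → 650 still needed.
Option 21 at 60: take all 400 ha → 250 still needed.
Option P (210): take the remaining 250 → done.
Option G, Option 29, Option M: unused.
Cost = 800×30 + 400×60 + 250×210 = 100500.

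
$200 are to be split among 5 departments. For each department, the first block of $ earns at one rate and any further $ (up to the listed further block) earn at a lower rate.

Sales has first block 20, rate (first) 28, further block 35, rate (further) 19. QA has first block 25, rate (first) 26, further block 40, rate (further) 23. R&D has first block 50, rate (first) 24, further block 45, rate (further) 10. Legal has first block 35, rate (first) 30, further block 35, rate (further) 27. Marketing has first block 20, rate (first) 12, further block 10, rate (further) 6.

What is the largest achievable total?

5210

Order all 10 blocks by rate: Legal/tier1 30 > Sales/tier1 28 > Legal/tier2 27 > QA/tier1 26 > R&D/tier1 24 > QA/tier2 23 > Sales/tier2 19 > Marketing/tier1 12 > R&D/tier2 10 > Marketing/tier2 6.
Legal/tier1 (30): +35 — 165 left.
Sales tier1 at 28: fill all 20 — 145 left.
Fill Legal tier2 block (35 at 27) — 110 left.
QA tier1 at 26: fill all 25 — 85 left.
R&D tier1 at 24: fill all 50 — 35 left.
QA tier2 at 23: only 35 left, fill 35.
Total = 30×35 + 28×20 + 27×35 + 26×25 + 24×50 + 23×35 = 5210.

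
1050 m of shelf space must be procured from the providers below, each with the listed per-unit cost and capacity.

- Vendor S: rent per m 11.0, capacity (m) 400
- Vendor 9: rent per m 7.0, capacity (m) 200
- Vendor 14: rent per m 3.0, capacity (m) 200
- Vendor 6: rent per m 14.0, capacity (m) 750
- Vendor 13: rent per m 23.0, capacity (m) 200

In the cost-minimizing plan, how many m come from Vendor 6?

250

Use providers in increasing cost order.
Vendor 14 at 3.0: take all 200 m → 850 still needed.
Vendor 9 at 7.0: take all 200 m → 650 still needed.
Take 400 from Vendor S at 11.0 → need 250 more.
Vendor 6 at 14.0: take 250 of its 750 → requirement met.
Vendor 13: unused.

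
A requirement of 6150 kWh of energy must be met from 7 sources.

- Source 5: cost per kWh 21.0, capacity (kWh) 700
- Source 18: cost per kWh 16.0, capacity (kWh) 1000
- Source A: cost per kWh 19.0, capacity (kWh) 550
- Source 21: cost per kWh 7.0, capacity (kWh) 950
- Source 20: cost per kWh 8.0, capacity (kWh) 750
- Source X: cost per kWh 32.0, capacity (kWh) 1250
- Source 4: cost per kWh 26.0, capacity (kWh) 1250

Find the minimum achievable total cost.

116700

Use sources in increasing cost order.
Source 21 at 7.0: take all 950 kWh — 5200 still needed.
Source 20 (8.0): use full 750 — 4450 kWh to go.
Source 18 (16.0): use full 1000 — 3450 kWh to go.
Source A (19.0): use full 550 — 2900 kWh to go.
Take 700 from Source 5 at 21.0 — need 2200 more.
Take 1250 from Source 4 at 26.0 — need 950 more.
Take 950 from Source X at 32.0 to finish.
Cost = 950×7.0 + 750×8.0 + 1000×16.0 + 550×19.0 + 700×21.0 + 1250×26.0 + 950×32.0 = 116700.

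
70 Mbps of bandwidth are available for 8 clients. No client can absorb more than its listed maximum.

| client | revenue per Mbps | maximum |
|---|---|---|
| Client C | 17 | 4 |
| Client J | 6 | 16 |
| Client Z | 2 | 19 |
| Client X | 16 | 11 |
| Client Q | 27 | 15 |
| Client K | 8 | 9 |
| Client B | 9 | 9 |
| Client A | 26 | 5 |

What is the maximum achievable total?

1030

Order the clients by revenue per Mbps: Client Q 27 > Client A 26 > Client C 17 > Client X 16 > Client B 9 > Client K 8 > Client J 6 > Client Z 2.
Client Q: +15 to 15 (cap) — 55 left.
Client A: +5 to 5 (cap) — 50 left.
Client C takes 4 to reach its cap of 4 — 46 left.
Client X takes 11 to reach its cap of 11 — 35 left.
Give Client B 9 to hit its cap of 9 — 26 left.
Client K takes 9 to reach its cap of 9 — 17 left.
Client J: +16 to 16 (cap) — 1 left.
Client Z has room for 19 but only 1 remain, so it gets 1.
Total = 17×4 + 6×16 + 2×1 + 16×11 + 27×15 + 8×9 + 9×9 + 26×5 = 1030.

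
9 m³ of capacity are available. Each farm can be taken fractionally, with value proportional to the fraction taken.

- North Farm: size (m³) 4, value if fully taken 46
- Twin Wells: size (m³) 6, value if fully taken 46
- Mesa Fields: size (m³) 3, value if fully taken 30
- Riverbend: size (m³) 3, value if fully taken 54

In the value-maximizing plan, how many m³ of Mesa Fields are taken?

Best value per unit of size first: Riverbend 54/3≈18, North Farm 46/4≈11.5, Mesa Fields 30/3≈10, Twin Wells 46/6≈7.67.
Riverbend: take in full, 3 m³ for value 54 ; 6 left.
All 4 m³ of North Farm fit (value 46) ; 2 remain.
2 m³ left: a 2/3 share of Mesa Fields gives 30×2/3 = 20.

2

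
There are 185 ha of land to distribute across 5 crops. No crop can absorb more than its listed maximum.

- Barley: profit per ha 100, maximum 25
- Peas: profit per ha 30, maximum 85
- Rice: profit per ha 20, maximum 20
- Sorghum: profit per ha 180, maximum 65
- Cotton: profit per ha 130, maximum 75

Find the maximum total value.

24550

Order the crops by profit per ha: Sorghum 180 > Cotton 130 > Barley 100 > Peas 30 > Rice 20.
Sorghum: +65 to 65 (cap) ; 120 left.
Give Cotton 75 to hit its cap of 75 ; 45 left.
Barley: +25 to 25 (cap) ; 20 left.
Only 20 left; Peas takes them to reach 20.
Total = 100×25 + 30×20 + 180×65 + 130×75 = 24550.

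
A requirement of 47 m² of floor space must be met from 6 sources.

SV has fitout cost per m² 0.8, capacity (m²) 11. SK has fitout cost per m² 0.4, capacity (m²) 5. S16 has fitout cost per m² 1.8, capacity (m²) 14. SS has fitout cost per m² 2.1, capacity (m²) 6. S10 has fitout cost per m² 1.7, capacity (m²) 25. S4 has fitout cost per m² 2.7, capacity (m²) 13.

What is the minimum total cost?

64.1

Cheapest first:
SK (0.4): use full 5 — 42 m² to go.
SV (0.8): use full 11 — 31 m² to go.
Take 25 from S10 at 1.7 — need 6 more.
S16 (1.8): take the remaining 6 — done.
SS, S4: unused.
Cost = 5×0.4 + 11×0.8 + 25×1.7 + 6×1.8 = 64.1.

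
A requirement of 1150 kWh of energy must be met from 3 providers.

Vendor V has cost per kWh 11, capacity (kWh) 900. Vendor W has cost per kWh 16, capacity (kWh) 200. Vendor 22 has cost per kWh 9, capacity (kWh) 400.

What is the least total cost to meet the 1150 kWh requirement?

Use providers in increasing cost order.
Take 400 from Vendor 22 at 9 — need 750 more.
Vendor V (11): take the remaining 750 — done.
Vendor W: unused.
Cost = 400×9 + 750×11 = 11850.

11850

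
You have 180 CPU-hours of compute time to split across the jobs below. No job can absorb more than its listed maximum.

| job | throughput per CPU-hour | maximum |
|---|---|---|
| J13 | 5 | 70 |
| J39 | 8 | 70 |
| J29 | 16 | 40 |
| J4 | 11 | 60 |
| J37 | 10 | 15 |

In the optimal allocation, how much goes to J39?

Rank by throughput per CPU-hour: J29 16 > J4 11 > J37 10 > J39 8 > J13 5.
J29 takes 40 to reach its cap of 40 → 140 left.
Give J4 60 to hit its cap of 60 → 80 left.
Give J37 15 to hit its cap of 15 → 65 left.
J39 has room for 70 but only 65 remain, so it gets 65.

65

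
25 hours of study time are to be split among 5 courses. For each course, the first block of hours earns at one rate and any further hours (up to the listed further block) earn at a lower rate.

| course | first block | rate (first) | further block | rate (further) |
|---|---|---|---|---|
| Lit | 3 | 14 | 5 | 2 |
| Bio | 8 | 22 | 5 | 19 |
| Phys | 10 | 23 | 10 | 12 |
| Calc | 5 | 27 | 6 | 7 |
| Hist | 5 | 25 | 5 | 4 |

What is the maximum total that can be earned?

600

Rank every tier by rate: Calc/tier1 27 > Hist/tier1 25 > Phys/tier1 23 > Bio/tier1 22 > Bio/tier2 19 > Lit/tier1 14 > Phys/tier2 12 > Calc/tier2 7 > Hist/tier2 4 > Lit/tier2 2.
Calc tier1 at 27: fill all 5 → 20 left.
Hist/tier1 (25): +5 → 15 left.
Phys tier1 at 23: fill all 10 → 5 left.
5 remain; put them into Bio tier1 at 22.
Total = 27×5 + 25×5 + 23×10 + 22×5 = 600.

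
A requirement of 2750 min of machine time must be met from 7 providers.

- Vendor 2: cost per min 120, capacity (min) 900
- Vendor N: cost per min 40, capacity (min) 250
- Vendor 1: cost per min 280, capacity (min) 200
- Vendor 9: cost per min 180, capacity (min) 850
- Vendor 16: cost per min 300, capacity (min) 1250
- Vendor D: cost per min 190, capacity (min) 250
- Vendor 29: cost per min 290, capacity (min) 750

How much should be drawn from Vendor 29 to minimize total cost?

Use providers in increasing cost order.
Vendor N at 40: take all 250 min — 2500 still needed.
Take 900 from Vendor 2 at 120 — need 1600 more.
Vendor 9 (180): use full 850 — 750 min to go.
Vendor D at 190: take all 250 min — 500 still needed.
Vendor 1 (280): use full 200 — 300 min to go.
Vendor 29 at 290: take 300 of its 750 — requirement met.
Vendor 16: unused.

300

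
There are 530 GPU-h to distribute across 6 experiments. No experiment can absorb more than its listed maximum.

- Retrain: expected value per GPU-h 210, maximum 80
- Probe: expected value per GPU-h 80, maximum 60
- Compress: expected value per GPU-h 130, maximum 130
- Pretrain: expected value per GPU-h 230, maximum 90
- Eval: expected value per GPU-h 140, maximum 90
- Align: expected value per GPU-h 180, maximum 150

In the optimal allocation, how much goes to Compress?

120

Highest expected value per GPU-h first: Pretrain 230 > Retrain 210 > Align 180 > Eval 140 > Compress 130 > Probe 80.
Pretrain: +90 to 90 (cap) — 440 left.
Retrain: +80 to 80 (cap) — 360 left.
Align: +150 to 150 (cap) — 210 left.
Eval takes 90 to reach its cap of 90 — 120 left.
Compress has room for 130 but only 120 remain, so it gets 120.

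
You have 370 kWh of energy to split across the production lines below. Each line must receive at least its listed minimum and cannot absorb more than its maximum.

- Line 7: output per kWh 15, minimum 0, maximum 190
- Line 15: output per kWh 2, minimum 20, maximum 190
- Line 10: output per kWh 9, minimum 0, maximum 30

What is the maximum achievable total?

Meeting every minimum uses 0+20+0 = 20 kWh, leaving 350.
Order the production lines by output per kWh: Line 7 15 > Line 10 9 > Line 15 2.
Line 7 takes 190 more to reach its cap of 190 → 160 left.
Line 10: +30 to 30 (cap) → 130 left.
Line 15: +130 (room for 170) → 150. Pool exhausted.
Total = 15×190 + 2×150 + 9×30 = 3420.

3420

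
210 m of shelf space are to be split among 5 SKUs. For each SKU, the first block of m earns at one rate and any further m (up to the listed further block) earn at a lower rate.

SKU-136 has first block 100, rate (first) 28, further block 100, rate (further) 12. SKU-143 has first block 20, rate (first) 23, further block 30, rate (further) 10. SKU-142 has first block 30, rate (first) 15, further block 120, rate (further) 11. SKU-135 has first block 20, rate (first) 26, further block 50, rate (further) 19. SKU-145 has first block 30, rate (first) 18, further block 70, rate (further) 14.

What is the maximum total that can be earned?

5090

Order all 10 blocks by rate: SKU-136/T1 28 > SKU-135/T1 26 > SKU-143/T1 23 > SKU-135/T2 19 > SKU-145/T1 18 > SKU-142/T1 15 > SKU-145/T2 14 > SKU-136/T2 12 > SKU-142/T2 11 > SKU-143/T2 10.
Fill SKU-136 T1 block (100 at 28) ; 110 left.
Fill SKU-135 T1 block (20 at 26) ; 90 left.
SKU-143 T1 at 23: fill all 20 ; 70 left.
Fill SKU-135 T2 block (50 at 19) ; 20 left.
20 remain; put them into SKU-145 T1 at 18.
Total = 28×100 + 26×20 + 23×20 + 19×50 + 18×20 = 5090.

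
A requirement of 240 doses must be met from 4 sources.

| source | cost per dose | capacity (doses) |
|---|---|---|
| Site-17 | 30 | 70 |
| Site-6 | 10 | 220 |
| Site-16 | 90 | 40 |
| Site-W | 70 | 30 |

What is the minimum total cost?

2800

Fill from the cheapest source first.
Site-6 (10): use full 220 — 20 doses to go.
Site-17 at 30: take 20 of its 70 — requirement met.
Site-W, Site-16: unused.
Cost = 220×10 + 20×30 = 2800.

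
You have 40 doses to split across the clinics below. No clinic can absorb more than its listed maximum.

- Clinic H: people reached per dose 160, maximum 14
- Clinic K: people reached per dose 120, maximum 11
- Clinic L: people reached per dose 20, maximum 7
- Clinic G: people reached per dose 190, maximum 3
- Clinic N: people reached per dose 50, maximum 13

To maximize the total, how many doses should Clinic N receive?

12

Highest people reached per dose first: Clinic G 190 > Clinic H 160 > Clinic K 120 > Clinic N 50 > Clinic L 20.
Clinic G takes 3 to reach its cap of 3 ; 37 left.
Clinic H: +14 to 14 (cap) ; 23 left.
Clinic K takes 11 to reach its cap of 11 ; 12 left.
Clinic N has room for 13 but only 12 remain, so it gets 12.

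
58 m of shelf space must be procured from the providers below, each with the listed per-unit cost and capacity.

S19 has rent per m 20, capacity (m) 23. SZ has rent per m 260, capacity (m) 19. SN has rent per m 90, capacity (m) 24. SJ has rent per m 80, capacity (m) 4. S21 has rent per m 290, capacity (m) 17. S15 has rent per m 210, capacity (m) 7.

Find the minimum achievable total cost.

Cheapest first:
Take 23 from S19 at 20 → need 35 more.
SJ at 80: take all 4 m → 31 still needed.
Take 24 from SN at 90 → need 7 more.
Take 7 from S15 at 210 → need 0 more.
SZ, S21: unused.
Cost = 23×20 + 4×80 + 24×90 + 7×210 = 4410.

4410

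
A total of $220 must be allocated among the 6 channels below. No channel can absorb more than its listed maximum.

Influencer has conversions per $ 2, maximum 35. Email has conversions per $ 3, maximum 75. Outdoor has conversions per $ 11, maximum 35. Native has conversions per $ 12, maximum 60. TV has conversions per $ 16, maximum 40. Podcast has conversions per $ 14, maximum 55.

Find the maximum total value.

Highest conversions per $ first: TV 16 > Podcast 14 > Native 12 > Outdoor 11 > Email 3 > Influencer 2.
TV: +40 to 40 (cap) → 180 left.
Give Podcast 55 to hit its cap of 55 → 125 left.
Give Native 60 to hit its cap of 60 → 65 left.
Outdoor: +35 to 35 (cap) → 30 left.
Email: +30 (room for 75) → 30. Pool exhausted.
Total = 3×30 + 11×35 + 12×60 + 16×40 + 14×55 = 2605.

2605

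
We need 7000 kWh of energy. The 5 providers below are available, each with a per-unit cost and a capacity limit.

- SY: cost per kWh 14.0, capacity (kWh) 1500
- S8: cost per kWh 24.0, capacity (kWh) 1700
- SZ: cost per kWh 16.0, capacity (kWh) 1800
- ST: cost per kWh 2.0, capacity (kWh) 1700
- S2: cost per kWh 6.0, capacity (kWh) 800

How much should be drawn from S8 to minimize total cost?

Use providers in increasing cost order.
ST at 2.0: take all 1700 kWh — 5300 still needed.
S2 at 6.0: take all 800 kWh — 4500 still needed.
Take 1500 from SY at 14.0 — need 3000 more.
SZ at 16.0: take all 1800 kWh — 1200 still needed.
S8 at 24.0: take 1200 of its 1700 — requirement met.

1200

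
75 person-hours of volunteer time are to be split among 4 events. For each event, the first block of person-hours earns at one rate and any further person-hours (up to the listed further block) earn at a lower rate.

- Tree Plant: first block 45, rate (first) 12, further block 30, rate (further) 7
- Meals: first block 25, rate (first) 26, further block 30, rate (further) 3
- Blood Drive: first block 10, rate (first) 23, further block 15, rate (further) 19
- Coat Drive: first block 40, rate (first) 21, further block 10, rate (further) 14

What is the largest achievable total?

1720

Treat each block as its own option and order by rate: Meals/first 26 > Blood Drive/first 23 > Coat Drive/first 21 > Blood Drive/second 19 > Coat Drive/second 14 > Tree Plant/first 12 > Tree Plant/second 7 > Meals/second 3.
Meals/first (26): +25 → 50 left.
Blood Drive/first (23): +10 → 40 left.
Coat Drive first at 21: fill all 40 → 0 left.
Total = 26×25 + 23×10 + 21×40 = 1720.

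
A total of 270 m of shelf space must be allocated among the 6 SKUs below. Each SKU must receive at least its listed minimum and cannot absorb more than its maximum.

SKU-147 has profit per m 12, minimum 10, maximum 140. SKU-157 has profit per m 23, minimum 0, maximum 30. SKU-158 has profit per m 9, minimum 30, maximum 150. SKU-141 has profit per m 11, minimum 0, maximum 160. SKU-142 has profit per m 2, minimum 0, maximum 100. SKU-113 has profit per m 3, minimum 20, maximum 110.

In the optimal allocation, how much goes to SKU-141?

Meeting every minimum uses 10+0+30+0+0+20 = 60 m, leaving 210.
Rank by profit per m: SKU-157 23 > SKU-147 12 > SKU-141 11 > SKU-158 9 > SKU-113 3 > SKU-142 2.
Give SKU-157 30 more to hit its cap of 30 → 180 left.
SKU-147: +130 to 140 (cap) → 50 left.
SKU-141 has room for 160 more but only 50 remain, so it gets 50.

50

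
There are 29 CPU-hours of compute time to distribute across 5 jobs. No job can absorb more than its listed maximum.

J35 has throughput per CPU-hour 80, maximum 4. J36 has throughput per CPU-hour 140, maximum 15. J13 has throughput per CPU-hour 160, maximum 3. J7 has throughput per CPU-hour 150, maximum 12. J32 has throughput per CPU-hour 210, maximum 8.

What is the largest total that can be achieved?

4800

Rank by throughput per CPU-hour: J32 210 > J13 160 > J7 150 > J36 140 > J35 80.
J32: +8 to 8 (cap) ; 21 left.
J13: +3 to 3 (cap) ; 18 left.
Give J7 12 to hit its cap of 12 ; 6 left.
J36 has room for 15 but only 6 remain, so it gets 6.
Total = 140×6 + 160×3 + 150×12 + 210×8 = 4800.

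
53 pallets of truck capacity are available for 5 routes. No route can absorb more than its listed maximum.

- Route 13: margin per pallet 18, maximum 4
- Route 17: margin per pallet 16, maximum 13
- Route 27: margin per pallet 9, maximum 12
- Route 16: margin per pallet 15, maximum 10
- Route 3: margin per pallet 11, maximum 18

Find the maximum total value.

Rank by margin per pallet: Route 13 18 > Route 17 16 > Route 16 15 > Route 3 11 > Route 27 9.
Route 13 takes 4 to reach its cap of 4 → 49 left.
Route 17: +13 to 13 (cap) → 36 left.
Route 16: +10 to 10 (cap) → 26 left.
Route 3: +18 to 18 (cap) → 8 left.
Only 8 left; Route 27 takes them to reach 8.
Total = 18×4 + 16×13 + 9×8 + 15×10 + 11×18 = 700.

700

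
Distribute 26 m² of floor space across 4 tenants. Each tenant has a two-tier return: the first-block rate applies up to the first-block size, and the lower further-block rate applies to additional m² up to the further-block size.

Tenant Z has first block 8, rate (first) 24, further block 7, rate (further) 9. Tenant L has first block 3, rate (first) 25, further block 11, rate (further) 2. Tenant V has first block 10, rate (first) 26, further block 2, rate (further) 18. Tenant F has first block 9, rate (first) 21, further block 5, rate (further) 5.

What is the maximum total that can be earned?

632

Treat each block as its own option and order by rate: Tenant V/first 26 > Tenant L/first 25 > Tenant Z/first 24 > Tenant F/first 21 > Tenant V/second 18 > Tenant Z/second 9 > Tenant F/second 5 > Tenant L/second 2.
Tenant V/first (26): +10 ; 16 left.
Tenant L first at 25: fill all 3 ; 13 left.
Fill Tenant Z first block (8 at 24) ; 5 left.
Tenant F/first: +5 of 9 at 21; pool empty.
Total = 26×10 + 25×3 + 24×8 + 21×5 = 632.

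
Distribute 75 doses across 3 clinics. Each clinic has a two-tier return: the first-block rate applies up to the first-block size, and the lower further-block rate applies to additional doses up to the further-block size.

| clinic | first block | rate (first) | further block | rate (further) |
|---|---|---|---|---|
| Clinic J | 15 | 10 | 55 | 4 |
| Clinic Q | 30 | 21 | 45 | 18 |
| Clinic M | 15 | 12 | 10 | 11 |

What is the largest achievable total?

1440

Rank every tier by rate: Clinic Q/T1 21 > Clinic Q/T2 18 > Clinic M/T1 12 > Clinic M/T2 11 > Clinic J/T1 10 > Clinic J/T2 4.
Fill Clinic Q T1 block (30 at 21) — 45 left.
Clinic Q T2 at 18: fill all 45 — 0 left.
Total = 21×30 + 18×45 = 1440.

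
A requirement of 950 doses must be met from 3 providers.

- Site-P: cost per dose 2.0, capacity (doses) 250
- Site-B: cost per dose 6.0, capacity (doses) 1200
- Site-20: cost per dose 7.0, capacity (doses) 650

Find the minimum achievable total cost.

Use providers in increasing cost order.
Take 250 from Site-P at 2.0 ; need 700 more.
Take 700 from Site-B at 6.0 to finish.
Site-20: unused.
Cost = 250×2.0 + 700×6.0 = 4700.

4700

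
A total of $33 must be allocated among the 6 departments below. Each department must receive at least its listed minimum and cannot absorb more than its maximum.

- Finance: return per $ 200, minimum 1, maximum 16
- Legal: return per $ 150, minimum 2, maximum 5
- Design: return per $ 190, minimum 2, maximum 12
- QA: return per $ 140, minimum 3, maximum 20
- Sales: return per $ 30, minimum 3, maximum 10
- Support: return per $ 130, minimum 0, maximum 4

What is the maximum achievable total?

Meeting every minimum uses 1+2+2+3+3+0 = 11 $, leaving 22.
Rank by return per $: Finance 200 > Design 190 > Legal 150 > QA 140 > Support 130 > Sales 30.
Give Finance 15 more to hit its cap of 16 → 7 left.
Only 7 left; Design takes them to reach 9.
Total = 200×16 + 150×2 + 190×9 + 140×3 + 30×3 = 5720.

5720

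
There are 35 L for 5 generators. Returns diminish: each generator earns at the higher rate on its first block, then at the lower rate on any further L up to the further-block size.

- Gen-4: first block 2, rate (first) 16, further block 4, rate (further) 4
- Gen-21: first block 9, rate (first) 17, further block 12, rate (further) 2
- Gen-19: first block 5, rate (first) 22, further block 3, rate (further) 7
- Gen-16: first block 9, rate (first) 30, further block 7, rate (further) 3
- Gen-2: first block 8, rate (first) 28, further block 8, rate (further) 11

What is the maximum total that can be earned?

811

Treat each block as its own option and order by rate: Gen-16/first 30 > Gen-2/first 28 > Gen-19/first 22 > Gen-21/first 17 > Gen-4/first 16 > Gen-2/second 11 > Gen-19/second 7 > Gen-4/second 4 > Gen-16/second 3 > Gen-21/second 2.
Gen-16/first (30): +9 ; 26 left.
Gen-2 first at 28: fill all 8 ; 18 left.
Gen-19/first (22): +5 ; 13 left.
Gen-21 first at 17: fill all 9 ; 4 left.
Fill Gen-4 first block (2 at 16) ; 2 left.
2 remain; put them into Gen-2 second at 11.
Total = 30×9 + 28×8 + 22×5 + 17×9 + 16×2 + 11×2 = 811.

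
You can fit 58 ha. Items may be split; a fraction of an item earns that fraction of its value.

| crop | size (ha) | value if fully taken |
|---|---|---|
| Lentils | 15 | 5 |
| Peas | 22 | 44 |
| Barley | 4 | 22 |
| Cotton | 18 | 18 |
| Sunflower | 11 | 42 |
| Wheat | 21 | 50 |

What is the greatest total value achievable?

Best value per unit of size first: Barley 22/4≈5.5, Sunflower 42/11≈3.82, Wheat 50/21≈2.38, Peas 44/22≈2, Cotton 18/18≈1, Lentils 5/15≈0.333.
All 4 ha of Barley fit (value 22) → 54 remain.
All 11 ha of Sunflower fit (value 42) → 43 remain.
Take all of Wheat (21 ha, value 50) → 22 ha left.
All 22 ha of Peas fit (value 44) → 0 remain.
Total value = 158.

158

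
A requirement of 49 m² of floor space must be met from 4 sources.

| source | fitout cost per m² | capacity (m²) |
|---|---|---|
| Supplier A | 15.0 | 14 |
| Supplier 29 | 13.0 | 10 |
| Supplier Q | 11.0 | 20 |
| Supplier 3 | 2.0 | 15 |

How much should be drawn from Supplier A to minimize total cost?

Fill from the cheapest source first.
Take 15 from Supplier 3 at 2.0 — need 34 more.
Take 20 from Supplier Q at 11.0 — need 14 more.
Supplier 29 at 13.0: take all 10 m² — 4 still needed.
Take 4 from Supplier A at 15.0 to finish.

4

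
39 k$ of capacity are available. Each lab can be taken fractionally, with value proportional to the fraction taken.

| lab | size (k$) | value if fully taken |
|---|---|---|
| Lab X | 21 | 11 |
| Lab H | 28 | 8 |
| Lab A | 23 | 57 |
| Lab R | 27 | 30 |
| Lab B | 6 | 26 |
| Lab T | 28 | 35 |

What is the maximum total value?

Sort by value density: Lab B 26/6≈4.33, Lab A 57/23≈2.48, Lab T 35/28≈1.25, Lab R 30/27≈1.11, Lab X 11/21≈0.524, Lab H 8/28≈0.286.
Take all of Lab B (6 k$, value 26) → 33 k$ left.
Take all of Lab A (23 k$, value 57) → 10 k$ left.
Only 10 k$ remain; take 10/28 of Lab T for value 35×10/28 = 12.5.
Total value = 95.5.

95.5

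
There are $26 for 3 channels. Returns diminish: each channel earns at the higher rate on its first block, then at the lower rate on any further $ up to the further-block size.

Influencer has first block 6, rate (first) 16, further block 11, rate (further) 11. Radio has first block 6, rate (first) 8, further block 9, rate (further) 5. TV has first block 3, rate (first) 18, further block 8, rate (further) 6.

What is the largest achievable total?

Rank every tier by rate: TV/first 18 > Influencer/first 16 > Influencer/second 11 > Radio/first 8 > TV/second 6 > Radio/second 5.
TV first at 18: fill all 3 → 23 left.
Influencer first at 16: fill all 6 → 17 left.
Influencer second at 11: fill all 11 → 6 left.
Radio/first (8): +6 → 0 left.
Total = 18×3 + 16×6 + 11×11 + 8×6 = 319.

319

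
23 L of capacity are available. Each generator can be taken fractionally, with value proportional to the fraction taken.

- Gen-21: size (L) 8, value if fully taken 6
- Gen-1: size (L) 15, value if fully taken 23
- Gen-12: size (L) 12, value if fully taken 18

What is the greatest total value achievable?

35

Best value per unit of size first: Gen-1 23/15≈1.53, Gen-12 18/12≈1.5, Gen-21 6/8≈0.75.
Gen-1: take in full, 15 L for value 23 → 8 left.
8 L left: a 8/12 share of Gen-12 gives 18×8/12 = 12.
Total value = 35.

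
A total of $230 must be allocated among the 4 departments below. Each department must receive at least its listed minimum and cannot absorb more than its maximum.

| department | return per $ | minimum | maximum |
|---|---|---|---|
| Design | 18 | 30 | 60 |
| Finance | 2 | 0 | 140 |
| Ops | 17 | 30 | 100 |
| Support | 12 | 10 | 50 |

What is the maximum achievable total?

Meeting every minimum uses 30+0+30+10 = 70 $, leaving 160.
Highest return per $ first: Design 18 > Ops 17 > Support 12 > Finance 2.
Give Design 30 more to hit its cap of 60 → 130 left.
Ops takes 70 more to reach its cap of 100 → 60 left.
Support: +40 to 50 (cap) → 20 left.
Finance has room for 140 more but only 20 remain, so it gets 20.
Total = 18×60 + 2×20 + 17×100 + 12×50 = 3420.

3420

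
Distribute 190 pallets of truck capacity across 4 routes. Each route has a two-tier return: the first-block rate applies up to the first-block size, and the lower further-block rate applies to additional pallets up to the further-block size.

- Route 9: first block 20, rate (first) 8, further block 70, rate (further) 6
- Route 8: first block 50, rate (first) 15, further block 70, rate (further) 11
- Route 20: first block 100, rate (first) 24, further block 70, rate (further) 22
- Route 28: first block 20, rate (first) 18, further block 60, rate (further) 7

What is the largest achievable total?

4300

Order all 8 blocks by rate: Route 20/tier1 24 > Route 20/tier2 22 > Route 28/tier1 18 > Route 8/tier1 15 > Route 8/tier2 11 > Route 9/tier1 8 > Route 28/tier2 7 > Route 9/tier2 6.
Route 20/tier1 (24): +100 → 90 left.
Route 20/tier2 (22): +70 → 20 left.
Fill Route 28 tier1 block (20 at 18) → 0 left.
Total = 24×100 + 22×70 + 18×20 = 4300.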